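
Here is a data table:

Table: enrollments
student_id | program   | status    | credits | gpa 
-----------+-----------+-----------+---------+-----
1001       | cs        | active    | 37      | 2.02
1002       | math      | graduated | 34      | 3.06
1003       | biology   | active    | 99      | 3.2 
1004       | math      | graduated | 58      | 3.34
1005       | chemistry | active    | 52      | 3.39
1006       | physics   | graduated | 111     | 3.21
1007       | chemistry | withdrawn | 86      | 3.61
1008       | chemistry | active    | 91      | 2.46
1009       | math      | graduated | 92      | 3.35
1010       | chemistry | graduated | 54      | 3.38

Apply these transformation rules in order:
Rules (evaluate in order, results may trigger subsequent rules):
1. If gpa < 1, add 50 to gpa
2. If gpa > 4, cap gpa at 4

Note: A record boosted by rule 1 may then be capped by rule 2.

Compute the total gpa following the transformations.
31.02

Step 1: Apply rule 1 to records with gpa < 1
  - 0 records get bonus of 50
  - Of these, 0 records then exceed 4 and get capped
Step 2: Apply rule 2 to records with gpa > 4
  - 0 records (original) are capped
Step 3: Calculate final sum = 31.02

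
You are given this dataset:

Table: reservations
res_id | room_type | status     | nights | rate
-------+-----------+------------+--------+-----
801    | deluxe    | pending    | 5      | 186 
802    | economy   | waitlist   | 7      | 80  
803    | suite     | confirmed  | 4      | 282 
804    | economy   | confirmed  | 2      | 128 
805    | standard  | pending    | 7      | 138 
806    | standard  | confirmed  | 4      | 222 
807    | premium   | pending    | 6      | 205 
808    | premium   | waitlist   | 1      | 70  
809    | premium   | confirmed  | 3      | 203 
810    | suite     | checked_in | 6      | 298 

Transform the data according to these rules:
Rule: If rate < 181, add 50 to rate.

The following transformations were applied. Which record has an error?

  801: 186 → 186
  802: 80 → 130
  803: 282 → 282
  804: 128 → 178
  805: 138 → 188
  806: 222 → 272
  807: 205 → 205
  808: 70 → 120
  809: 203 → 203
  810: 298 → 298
Record 806 has an error. The correct transformed value should be 222, not 272.

Step 1: Check each record against the rule
Step 2: Record 806 has rate = 222
Step 3: Since 222 >= 181, the bonus should not have been applied
Step 4: Correct value = 222, but claimed value = 272
Conclusion: Record 806 has the error.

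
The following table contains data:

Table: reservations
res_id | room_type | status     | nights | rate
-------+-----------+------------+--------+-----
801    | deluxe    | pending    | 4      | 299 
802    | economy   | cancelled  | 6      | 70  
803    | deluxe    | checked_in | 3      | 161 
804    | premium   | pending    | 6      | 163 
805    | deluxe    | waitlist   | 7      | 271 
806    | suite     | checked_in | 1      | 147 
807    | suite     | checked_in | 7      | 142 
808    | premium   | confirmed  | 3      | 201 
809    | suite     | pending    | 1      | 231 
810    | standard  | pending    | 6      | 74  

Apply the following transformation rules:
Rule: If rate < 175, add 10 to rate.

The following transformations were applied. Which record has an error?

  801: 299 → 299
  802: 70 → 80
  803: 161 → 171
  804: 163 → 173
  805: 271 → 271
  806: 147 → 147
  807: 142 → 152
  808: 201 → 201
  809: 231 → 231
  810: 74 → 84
Record 806 has an error. The correct transformed value should be 157, not 147.

Step 1: Check each record against the rule
Step 2: Record 806 has rate = 147
Step 3: Since 147 < 175, the bonus should have been applied
Step 4: Correct value = 157, but claimed value = 147
Conclusion: Record 806 has the error.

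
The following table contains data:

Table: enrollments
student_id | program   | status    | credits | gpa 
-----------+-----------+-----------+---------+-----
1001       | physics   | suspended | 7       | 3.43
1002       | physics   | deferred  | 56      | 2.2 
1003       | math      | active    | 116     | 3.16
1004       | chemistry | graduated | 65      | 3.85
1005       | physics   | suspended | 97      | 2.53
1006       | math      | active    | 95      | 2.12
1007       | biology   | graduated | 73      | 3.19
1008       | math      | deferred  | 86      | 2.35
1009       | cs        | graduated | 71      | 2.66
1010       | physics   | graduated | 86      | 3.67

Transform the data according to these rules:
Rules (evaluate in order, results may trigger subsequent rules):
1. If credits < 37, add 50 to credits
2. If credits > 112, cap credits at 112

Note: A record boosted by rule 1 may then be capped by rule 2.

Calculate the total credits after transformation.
798

Step 1: Apply rule 1 to records with credits < 37
  - 1 records get bonus of 50
  - Of these, 0 records then exceed 112 and get capped
Step 2: Apply rule 2 to records with credits > 112
  - 1 records (original) are capped
Step 3: Calculate final sum = 798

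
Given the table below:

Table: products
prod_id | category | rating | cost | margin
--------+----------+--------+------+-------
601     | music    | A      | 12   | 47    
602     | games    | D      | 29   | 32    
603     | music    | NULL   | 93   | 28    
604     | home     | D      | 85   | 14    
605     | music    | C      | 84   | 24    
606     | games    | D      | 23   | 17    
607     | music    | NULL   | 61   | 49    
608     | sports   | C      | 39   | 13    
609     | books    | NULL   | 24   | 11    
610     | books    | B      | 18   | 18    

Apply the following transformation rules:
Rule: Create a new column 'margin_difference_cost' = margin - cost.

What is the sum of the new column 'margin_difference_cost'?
-215

Step 1: For each record, compute margin - cost
Example calculations:
  47 - 12 = 35
  32 - 29 = 3
  28 - 93 = -65
  ...
Step 2: Sum all derived values
Step 3: Total = -215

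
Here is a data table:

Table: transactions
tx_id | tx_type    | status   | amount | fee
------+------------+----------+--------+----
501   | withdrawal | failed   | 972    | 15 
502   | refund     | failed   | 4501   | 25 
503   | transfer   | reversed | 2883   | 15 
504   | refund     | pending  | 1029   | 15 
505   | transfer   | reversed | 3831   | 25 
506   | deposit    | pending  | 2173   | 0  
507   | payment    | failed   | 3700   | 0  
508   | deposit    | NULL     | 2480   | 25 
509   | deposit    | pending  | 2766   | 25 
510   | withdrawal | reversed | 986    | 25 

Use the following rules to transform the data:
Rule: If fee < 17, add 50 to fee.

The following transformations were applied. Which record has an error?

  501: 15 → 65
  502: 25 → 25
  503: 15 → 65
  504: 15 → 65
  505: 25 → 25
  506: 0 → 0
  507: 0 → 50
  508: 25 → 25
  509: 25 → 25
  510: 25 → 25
Record 506 has an error. The correct transformed value should be 50, not 0.

Step 1: Check each record against the rule
Step 2: Record 506 has fee = 0
Step 3: Since 0 < 17, the bonus should have been applied
Step 4: Correct value = 50, but claimed value = 0
Conclusion: Record 506 has the error.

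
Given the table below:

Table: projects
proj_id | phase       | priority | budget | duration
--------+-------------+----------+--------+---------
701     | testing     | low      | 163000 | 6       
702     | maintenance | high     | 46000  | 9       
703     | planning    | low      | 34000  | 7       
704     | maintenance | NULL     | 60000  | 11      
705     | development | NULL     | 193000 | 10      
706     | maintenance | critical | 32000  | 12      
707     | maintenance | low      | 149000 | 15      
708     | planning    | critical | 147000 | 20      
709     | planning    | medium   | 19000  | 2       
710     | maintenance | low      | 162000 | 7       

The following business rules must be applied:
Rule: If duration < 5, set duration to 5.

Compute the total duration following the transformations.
102

Step 1: 1 records have duration < 5
Step 2: These records originally summed to 2
Step 3: After setting to minimum: 1 × 5 = 5
Step 4: Unaffected records sum: 97
Step 5: Final sum = 5 + 97 = 102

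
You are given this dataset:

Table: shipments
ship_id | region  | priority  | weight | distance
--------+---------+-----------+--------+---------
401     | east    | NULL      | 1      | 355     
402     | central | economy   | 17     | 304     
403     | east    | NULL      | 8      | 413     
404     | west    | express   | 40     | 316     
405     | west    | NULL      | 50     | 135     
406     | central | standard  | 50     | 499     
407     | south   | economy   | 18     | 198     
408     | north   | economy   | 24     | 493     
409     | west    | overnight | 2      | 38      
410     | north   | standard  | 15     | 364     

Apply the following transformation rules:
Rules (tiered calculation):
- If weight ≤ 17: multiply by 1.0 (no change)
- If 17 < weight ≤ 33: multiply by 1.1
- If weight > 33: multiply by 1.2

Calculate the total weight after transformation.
257.2

Step 1: Tier 1 (weight ≤ 17): 5 records, sum = 43 × 1.0 = 43.0
Step 2: Tier 2 (17 < weight ≤ 33): 2 records, sum = 42 × 1.1 = 46.2
Step 3: Tier 3 (weight > 33): 3 records, sum = 140 × 1.2 = 168.0
Step 4: Final sum = 43.0 + 46.2 + 168.0 = 257.2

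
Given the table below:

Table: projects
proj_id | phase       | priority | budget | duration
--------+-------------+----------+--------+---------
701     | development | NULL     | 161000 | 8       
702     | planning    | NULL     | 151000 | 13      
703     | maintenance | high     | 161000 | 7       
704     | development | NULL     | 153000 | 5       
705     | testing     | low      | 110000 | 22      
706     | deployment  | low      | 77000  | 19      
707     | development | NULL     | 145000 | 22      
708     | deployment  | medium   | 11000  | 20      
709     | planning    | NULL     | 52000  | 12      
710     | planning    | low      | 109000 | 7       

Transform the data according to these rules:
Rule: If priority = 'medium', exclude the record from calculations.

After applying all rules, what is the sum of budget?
1119000

Step 1: Identify records where priority = 'medium'
Step 2: The excluded records sum to 11000
Step 3: Original total budget = 1130000
Step 4: Remaining total = 1130000 - 11000 = 1119000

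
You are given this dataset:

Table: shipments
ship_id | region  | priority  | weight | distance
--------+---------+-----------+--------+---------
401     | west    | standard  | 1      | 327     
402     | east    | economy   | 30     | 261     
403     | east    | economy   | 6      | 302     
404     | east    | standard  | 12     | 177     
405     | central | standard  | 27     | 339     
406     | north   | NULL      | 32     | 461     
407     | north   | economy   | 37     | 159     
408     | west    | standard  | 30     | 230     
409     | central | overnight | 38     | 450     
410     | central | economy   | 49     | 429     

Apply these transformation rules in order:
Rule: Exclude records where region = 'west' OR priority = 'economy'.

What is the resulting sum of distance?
1427

Step 1: Find records where region = 'west' OR priority = 'economy'
Step 2: 6 records match, summing to 1708
Step 3: Original sum: 3135
Step 4: Remaining sum = 3135 - 1708 = 1427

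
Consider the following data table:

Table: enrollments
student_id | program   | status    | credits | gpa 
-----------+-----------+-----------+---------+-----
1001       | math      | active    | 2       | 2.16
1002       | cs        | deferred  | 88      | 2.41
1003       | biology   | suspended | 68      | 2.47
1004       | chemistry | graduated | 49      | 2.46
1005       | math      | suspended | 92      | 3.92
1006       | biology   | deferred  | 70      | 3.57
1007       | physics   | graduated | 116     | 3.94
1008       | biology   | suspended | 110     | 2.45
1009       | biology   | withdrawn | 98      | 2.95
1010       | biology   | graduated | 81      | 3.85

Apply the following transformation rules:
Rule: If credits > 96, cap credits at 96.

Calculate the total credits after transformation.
738

Step 1: 3 records have credits > 96
Step 2: These records originally summed to 324
Step 3: After capping: 3 × 96 = 288
Step 4: Unaffected records sum: 450
Step 5: Final sum = 288 + 450 = 738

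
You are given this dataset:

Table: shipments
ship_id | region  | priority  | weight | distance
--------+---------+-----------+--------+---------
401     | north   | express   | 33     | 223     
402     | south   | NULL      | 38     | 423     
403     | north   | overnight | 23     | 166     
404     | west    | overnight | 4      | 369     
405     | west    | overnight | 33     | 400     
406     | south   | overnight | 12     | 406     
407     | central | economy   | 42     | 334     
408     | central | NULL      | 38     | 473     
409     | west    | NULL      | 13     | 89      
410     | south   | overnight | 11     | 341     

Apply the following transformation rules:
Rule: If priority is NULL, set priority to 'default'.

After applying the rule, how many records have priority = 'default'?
3

Step 1: Count records where priority IS NULL
Step 2: Found 3 records with NULL priority
Step 3: These records will have priority set to 'default'
Step 4: Records already having priority = 'default': 0
Step 5: Answer: 3 + 0 = 3 records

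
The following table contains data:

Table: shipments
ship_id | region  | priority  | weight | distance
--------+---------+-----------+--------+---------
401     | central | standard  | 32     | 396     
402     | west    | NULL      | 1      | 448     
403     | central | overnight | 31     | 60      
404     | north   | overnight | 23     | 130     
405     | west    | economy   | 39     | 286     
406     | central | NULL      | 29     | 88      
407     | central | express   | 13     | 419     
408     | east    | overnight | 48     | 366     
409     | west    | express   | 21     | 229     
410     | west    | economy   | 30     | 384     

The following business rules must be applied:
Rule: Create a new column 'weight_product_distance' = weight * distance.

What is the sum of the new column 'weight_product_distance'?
71020

Step 1: For each record, compute weight * distance
Example calculations:
  32 * 396 = 12672
  1 * 448 = 448
  31 * 60 = 1860
  ...
Step 2: Sum all derived values
Step 3: Total = 71020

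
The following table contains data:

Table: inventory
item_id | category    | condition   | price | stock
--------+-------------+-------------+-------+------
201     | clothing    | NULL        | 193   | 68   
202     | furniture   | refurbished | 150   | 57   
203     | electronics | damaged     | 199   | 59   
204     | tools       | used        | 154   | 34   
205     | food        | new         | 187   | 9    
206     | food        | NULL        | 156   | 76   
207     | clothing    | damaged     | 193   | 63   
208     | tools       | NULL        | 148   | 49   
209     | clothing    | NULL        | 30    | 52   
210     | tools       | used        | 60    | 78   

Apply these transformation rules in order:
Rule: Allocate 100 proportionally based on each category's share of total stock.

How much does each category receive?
clothing: 33.58, electronics: 10.83, food: 15.6, furniture: 10.46, tools: 29.54

Step 1: Calculate total stock = 545
Step 2: Calculate each category's proportion:
  clothing: 183/545 = 33.58% → 33.58
  electronics: 59/545 = 10.83% → 10.83
  food: 85/545 = 15.60% → 15.6
  furniture: 57/545 = 10.46% → 10.46
  tools: 161/545 = 29.54% → 29.54
Step 3: Verify: sum of allocations ≈ 100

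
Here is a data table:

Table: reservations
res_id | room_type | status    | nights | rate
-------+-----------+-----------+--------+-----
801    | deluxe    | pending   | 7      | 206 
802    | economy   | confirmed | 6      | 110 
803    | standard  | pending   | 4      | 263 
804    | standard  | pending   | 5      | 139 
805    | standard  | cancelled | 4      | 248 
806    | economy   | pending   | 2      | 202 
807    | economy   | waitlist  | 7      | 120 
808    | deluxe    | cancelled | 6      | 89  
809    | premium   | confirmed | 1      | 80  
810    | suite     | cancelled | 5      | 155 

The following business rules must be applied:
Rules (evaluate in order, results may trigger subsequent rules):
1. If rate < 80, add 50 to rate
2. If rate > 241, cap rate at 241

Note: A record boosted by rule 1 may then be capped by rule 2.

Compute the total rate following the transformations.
1583

Step 1: Apply rule 1 to records with rate < 80
  - 0 records get bonus of 50
  - Of these, 0 records then exceed 241 and get capped
Step 2: Apply rule 2 to records with rate > 241
  - 2 records (original) are capped
Step 3: Calculate final sum = 1583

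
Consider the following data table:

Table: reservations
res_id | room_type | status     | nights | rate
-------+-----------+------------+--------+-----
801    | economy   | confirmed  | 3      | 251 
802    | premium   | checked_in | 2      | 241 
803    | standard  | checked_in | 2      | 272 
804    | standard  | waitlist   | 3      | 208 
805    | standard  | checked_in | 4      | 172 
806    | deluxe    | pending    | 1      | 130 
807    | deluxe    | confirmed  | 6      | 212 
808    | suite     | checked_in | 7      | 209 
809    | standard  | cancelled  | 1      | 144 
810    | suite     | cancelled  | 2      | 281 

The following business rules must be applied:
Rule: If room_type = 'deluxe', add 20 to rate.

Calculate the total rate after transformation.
2160

Step 1: Count records where room_type = 'deluxe': 2
Step 2: Total bonus added: 2 × 20 = 40
Step 3: Original sum of rate: 2120
Step 4: Final sum = 2120 + 40 = 2160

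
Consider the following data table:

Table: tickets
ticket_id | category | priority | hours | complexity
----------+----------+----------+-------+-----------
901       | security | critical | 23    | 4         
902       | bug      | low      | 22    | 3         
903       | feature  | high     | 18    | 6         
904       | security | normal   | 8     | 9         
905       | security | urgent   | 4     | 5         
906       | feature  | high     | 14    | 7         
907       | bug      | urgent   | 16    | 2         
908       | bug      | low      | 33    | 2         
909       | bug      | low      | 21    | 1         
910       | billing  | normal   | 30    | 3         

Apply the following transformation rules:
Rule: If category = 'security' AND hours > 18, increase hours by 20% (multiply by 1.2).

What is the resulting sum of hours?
193.6

Step 1: Find records where category = 'security' AND hours > 18
Step 2: 1 records match, summing to 23
Step 3: After multiplier: 23 × 1.2 = 27.6
Step 4: Unaffected records sum: 166
Step 5: Final sum = 27.6 + 166 = 193.6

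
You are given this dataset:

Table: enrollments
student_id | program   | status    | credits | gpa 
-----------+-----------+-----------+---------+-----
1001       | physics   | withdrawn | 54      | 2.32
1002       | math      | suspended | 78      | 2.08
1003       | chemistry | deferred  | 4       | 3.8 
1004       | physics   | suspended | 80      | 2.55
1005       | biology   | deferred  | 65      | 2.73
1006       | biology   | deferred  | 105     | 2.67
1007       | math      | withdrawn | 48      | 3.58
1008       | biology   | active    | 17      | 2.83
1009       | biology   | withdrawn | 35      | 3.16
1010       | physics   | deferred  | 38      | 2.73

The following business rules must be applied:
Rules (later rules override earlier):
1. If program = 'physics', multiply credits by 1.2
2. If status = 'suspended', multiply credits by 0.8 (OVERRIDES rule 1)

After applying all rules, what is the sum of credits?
510.8

Step 1: Rule 2 takes priority for records with status = 'suspended'
  - 2 records: 158 × 0.8 = 126.4
Step 2: Rule 1 applies to remaining records with program = 'physics'
  - 2 records: 92 × 1.2 = 110.4
Step 3: Other records unchanged: 274
Step 4: Final sum = 126.4 + 110.4 + 274 = 510.8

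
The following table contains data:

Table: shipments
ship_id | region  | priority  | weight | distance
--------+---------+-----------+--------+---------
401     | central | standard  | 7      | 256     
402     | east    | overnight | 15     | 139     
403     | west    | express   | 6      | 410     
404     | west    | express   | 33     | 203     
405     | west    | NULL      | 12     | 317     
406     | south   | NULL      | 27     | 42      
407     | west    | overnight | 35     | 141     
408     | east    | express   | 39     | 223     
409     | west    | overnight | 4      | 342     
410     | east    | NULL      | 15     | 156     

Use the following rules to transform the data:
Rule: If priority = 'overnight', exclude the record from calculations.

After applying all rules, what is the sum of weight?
139

Step 1: Identify records where priority = 'overnight'
Step 2: The excluded records sum to 54
Step 3: Original total weight = 193
Step 4: Remaining total = 193 - 54 = 139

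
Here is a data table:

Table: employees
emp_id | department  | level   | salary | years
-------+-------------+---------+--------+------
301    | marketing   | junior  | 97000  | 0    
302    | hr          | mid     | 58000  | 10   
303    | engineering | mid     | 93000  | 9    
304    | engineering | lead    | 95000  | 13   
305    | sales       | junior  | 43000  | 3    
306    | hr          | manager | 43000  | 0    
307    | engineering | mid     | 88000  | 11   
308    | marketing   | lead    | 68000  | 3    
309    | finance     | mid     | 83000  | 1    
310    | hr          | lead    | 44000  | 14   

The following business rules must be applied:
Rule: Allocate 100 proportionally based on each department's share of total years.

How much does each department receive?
engineering: 51.56, finance: 1.56, hr: 37.5, marketing: 4.69, sales: 4.69

Step 1: Calculate total years = 64
Step 2: Calculate each department's proportion:
  engineering: 33/64 = 51.56% → 51.56
  finance: 1/64 = 1.56% → 1.56
  hr: 24/64 = 37.50% → 37.5
  marketing: 3/64 = 4.69% → 4.69
  sales: 3/64 = 4.69% → 4.69
Step 3: Verify: sum of allocations ≈ 100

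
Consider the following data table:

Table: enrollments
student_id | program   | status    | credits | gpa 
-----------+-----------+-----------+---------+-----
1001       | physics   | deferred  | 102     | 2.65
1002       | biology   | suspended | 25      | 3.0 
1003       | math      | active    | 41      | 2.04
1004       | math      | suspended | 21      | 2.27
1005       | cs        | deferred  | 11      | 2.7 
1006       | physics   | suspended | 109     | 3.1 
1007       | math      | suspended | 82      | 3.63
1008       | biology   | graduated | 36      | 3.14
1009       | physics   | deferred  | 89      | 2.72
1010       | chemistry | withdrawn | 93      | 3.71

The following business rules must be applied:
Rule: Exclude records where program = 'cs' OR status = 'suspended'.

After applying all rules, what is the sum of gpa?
14.26

Step 1: Find records where program = 'cs' OR status = 'suspended'
Step 2: 5 records match, summing to 14.7
Step 3: Original sum: 28.96
Step 4: Remaining sum = 28.96 - 14.7 = 14.26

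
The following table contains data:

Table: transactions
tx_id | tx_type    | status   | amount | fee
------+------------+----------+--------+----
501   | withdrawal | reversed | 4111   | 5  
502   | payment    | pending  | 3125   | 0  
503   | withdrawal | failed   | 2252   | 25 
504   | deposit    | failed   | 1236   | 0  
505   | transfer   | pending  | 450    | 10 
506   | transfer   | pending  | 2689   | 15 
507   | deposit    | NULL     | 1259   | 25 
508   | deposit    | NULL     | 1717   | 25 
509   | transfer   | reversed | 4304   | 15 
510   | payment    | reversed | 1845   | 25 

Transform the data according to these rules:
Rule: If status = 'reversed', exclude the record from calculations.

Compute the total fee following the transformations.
100

Step 1: Identify records where status = 'reversed'
Step 2: The excluded records sum to 45
Step 3: Original total fee = 145
Step 4: Remaining total = 145 - 45 = 100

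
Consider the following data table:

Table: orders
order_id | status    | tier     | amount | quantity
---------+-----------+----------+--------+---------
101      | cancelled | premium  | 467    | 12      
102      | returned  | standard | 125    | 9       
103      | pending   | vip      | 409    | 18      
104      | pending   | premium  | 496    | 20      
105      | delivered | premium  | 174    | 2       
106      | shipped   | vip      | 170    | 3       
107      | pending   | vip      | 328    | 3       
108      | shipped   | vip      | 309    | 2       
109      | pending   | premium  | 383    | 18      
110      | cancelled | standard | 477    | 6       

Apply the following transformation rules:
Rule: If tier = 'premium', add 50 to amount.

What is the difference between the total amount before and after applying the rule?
200

Step 1: Original sum of amount = 3338
Step 2: 4 records have tier = 'premium'
Step 3: Each affected record changes by 50
Step 4: Total change = 4 × 50 = 200
Step 5: New sum = 3338 + 200 = 3538
Step 6: Difference = |3538 - 3338| = 200
        (Sum increased by 200)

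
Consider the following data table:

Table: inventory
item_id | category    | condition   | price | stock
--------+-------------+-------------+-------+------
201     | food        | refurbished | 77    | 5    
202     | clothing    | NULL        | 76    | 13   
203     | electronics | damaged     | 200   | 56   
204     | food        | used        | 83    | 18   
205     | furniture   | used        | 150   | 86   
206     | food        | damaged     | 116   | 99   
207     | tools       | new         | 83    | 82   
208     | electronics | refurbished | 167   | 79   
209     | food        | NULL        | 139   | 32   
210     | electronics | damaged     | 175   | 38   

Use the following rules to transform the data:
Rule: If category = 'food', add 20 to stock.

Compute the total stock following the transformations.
588

Step 1: Count records where category = 'food': 4
Step 2: Total bonus added: 4 × 20 = 80
Step 3: Original sum of stock: 508
Step 4: Final sum = 508 + 80 = 588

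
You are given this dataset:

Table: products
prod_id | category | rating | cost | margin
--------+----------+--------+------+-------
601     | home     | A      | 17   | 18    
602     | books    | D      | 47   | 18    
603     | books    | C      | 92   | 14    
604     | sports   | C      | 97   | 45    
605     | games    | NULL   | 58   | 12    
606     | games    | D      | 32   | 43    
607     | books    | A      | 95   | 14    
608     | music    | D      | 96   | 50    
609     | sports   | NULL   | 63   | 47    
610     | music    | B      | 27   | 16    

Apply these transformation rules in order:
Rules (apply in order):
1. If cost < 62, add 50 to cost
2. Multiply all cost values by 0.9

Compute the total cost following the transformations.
786.6

Step 1: Apply Rule 1 - Add 50 to records with cost < 62
  - 5 records affected: 181 + (5 × 50) = 431
  - Unaffected records: 443
  - Sum after Rule 1: 874
Step 2: Apply Rule 2 - Multiply all by 0.9
  - 874 × 0.9 = 786.6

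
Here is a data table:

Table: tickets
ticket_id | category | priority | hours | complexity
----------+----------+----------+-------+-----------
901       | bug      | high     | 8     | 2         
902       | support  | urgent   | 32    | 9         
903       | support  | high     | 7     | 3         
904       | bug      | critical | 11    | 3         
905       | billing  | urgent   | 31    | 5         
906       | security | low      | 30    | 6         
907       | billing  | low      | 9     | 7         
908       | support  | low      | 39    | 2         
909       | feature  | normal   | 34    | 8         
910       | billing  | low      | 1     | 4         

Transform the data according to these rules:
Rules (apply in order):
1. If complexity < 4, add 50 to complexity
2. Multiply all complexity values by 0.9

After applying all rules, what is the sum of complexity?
224.1

Step 1: Apply Rule 1 - Add 50 to records with complexity < 4
  - 4 records affected: 10 + (4 × 50) = 210
  - Unaffected records: 39
  - Sum after Rule 1: 249
Step 2: Apply Rule 2 - Multiply all by 0.9
  - 249 × 0.9 = 224.1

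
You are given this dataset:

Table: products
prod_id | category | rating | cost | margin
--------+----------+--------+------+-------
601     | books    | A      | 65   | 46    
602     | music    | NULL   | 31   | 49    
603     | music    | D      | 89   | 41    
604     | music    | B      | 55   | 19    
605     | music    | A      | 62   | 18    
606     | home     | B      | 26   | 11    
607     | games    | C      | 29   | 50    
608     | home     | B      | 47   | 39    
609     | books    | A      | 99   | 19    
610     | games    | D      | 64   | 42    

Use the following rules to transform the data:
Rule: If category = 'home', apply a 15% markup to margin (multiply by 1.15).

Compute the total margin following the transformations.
341.5

Step 1: Records with category = 'home' have total margin = 50
Step 2: Apply multiplier: 50 × 1.15 = 57.5
Step 3: Other records total: 284
Step 4: Final sum = 57.5 + 284 = 341.5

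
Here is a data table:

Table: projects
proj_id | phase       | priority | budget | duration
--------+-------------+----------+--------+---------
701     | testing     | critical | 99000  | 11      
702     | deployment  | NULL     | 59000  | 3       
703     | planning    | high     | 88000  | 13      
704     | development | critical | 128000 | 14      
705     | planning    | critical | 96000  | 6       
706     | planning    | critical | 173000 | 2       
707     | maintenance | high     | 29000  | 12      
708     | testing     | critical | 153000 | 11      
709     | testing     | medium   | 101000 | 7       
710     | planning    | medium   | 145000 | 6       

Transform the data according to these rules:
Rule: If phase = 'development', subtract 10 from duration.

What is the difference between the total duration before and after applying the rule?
10

Step 1: Original sum of duration = 85
Step 2: 1 records have phase = 'development'
Step 3: Each affected record changes by -10
Step 4: Total change = 1 × -10 = -10
Step 5: New sum = 85 + -10 = 75
Step 6: Difference = |75 - 85| = 10
        (Sum decreased by 10)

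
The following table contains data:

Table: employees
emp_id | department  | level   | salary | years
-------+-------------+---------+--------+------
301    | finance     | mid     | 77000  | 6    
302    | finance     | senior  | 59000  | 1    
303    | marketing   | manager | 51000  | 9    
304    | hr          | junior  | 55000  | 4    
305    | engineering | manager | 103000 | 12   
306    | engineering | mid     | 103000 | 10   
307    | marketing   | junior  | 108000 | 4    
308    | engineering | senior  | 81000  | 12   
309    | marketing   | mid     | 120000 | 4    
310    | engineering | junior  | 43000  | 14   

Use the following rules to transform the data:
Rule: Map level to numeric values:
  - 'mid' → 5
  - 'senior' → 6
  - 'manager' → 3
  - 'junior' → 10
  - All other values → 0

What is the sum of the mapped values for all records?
63

Step 1: Apply mapping to each record
Step 2: Count by status:
  'mid': 3 records × 5 = 15
  'senior': 2 records × 6 = 12
  'manager': 2 records × 3 = 6
  'junior': 3 records × 10 = 30
Step 3: Sum all mapped values = 63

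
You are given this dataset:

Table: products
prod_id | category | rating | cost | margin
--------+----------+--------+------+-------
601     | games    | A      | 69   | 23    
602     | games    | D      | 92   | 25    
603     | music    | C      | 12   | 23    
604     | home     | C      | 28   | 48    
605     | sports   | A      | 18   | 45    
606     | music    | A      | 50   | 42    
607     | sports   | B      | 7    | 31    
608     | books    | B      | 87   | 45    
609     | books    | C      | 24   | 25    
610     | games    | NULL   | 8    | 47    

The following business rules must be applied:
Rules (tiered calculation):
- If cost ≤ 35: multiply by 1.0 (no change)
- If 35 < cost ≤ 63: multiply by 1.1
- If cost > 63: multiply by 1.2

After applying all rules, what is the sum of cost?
449.6

Step 1: Tier 1 (cost ≤ 35): 6 records, sum = 97 × 1.0 = 97.0
Step 2: Tier 2 (35 < cost ≤ 63): 1 records, sum = 50 × 1.1 = 55.0
Step 3: Tier 3 (cost > 63): 3 records, sum = 248 × 1.2 = 297.6
Step 4: Final sum = 97.0 + 55.0 + 297.6 = 449.6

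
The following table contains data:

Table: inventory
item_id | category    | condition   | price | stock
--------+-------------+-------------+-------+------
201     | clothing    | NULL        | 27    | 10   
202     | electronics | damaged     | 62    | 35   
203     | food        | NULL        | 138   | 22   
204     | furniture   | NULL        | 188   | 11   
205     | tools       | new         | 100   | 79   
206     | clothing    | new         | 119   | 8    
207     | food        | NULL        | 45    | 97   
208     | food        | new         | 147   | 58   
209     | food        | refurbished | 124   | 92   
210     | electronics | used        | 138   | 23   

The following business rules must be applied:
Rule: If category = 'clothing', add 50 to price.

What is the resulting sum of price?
1188

Step 1: Count records where category = 'clothing': 2
Step 2: Total bonus added: 2 × 50 = 100
Step 3: Original sum of price: 1088
Step 4: Final sum = 1088 + 100 = 1188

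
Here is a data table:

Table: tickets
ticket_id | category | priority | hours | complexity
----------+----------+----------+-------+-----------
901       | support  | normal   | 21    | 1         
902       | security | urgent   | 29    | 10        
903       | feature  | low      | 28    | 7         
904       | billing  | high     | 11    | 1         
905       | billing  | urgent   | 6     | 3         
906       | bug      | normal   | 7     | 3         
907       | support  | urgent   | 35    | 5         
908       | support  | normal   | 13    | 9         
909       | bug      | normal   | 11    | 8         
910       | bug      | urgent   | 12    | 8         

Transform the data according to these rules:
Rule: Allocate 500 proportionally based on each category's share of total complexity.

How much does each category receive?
billing: 36.36, bug: 172.73, feature: 63.64, security: 90.91, support: 136.36

Step 1: Calculate total complexity = 55
Step 2: Calculate each category's proportion:
  billing: 4/55 = 7.27% → 36.36
  bug: 19/55 = 34.55% → 172.73
  feature: 7/55 = 12.73% → 63.64
  security: 10/55 = 18.18% → 90.91
  support: 15/55 = 27.27% → 136.36
Step 3: Verify: sum of allocations ≈ 500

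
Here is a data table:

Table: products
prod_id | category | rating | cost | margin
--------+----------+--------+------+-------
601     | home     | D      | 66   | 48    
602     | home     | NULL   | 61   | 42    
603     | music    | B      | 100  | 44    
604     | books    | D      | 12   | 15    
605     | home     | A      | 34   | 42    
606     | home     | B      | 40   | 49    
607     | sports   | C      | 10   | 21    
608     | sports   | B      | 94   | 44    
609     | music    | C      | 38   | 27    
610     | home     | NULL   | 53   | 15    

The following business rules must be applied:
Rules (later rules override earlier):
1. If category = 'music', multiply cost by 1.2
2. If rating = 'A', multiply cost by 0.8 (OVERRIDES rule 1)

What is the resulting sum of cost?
528.8

Step 1: Rule 2 takes priority for records with rating = 'A'
  - 1 records: 34 × 0.8 = 27.2
Step 2: Rule 1 applies to remaining records with category = 'music'
  - 2 records: 138 × 1.2 = 165.6
Step 3: Other records unchanged: 336
Step 4: Final sum = 27.2 + 165.6 + 336 = 528.8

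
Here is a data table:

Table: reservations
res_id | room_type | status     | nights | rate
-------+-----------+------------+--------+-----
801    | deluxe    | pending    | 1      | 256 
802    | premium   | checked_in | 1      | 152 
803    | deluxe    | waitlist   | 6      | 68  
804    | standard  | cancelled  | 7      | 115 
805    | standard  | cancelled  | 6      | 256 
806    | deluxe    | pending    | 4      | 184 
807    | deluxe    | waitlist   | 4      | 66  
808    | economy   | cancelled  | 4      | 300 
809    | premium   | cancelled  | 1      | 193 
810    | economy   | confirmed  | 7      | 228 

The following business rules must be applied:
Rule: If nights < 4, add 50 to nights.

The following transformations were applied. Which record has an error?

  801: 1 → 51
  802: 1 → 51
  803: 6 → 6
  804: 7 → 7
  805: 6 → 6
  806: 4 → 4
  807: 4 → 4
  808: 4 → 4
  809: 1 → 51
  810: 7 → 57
Record 810 has an error. The correct transformed value should be 7, not 57.

Step 1: Check each record against the rule
Step 2: Record 810 has nights = 7
Step 3: Since 7 >= 4, the bonus should not have been applied
Step 4: Correct value = 7, but claimed value = 57
Conclusion: Record 810 has the error.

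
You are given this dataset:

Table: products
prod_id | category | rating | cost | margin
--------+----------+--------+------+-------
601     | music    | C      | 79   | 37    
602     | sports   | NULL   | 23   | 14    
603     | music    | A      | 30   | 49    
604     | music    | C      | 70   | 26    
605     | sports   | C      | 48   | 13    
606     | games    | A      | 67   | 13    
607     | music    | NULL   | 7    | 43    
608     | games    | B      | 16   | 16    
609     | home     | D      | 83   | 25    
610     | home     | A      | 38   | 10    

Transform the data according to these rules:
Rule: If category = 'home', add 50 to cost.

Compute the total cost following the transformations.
561

Step 1: Count records where category = 'home': 2
Step 2: Total bonus added: 2 × 50 = 100
Step 3: Original sum of cost: 461
Step 4: Final sum = 461 + 100 = 561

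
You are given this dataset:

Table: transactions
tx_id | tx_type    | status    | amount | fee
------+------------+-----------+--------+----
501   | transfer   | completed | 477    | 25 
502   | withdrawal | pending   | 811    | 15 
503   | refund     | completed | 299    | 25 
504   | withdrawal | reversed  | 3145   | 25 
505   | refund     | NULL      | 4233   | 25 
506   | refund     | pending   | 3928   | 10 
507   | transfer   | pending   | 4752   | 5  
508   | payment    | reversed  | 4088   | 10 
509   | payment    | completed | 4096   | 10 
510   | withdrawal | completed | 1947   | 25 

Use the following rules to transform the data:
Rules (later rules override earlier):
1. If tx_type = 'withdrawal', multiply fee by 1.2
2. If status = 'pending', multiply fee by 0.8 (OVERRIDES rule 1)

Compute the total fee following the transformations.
179.0

Step 1: Rule 2 takes priority for records with status = 'pending'
  - 3 records: 30 × 0.8 = 24.0
Step 2: Rule 1 applies to remaining records with tx_type = 'withdrawal'
  - 2 records: 50 × 1.2 = 60.0
Step 3: Other records unchanged: 95
Step 4: Final sum = 24.0 + 60.0 + 95 = 179.0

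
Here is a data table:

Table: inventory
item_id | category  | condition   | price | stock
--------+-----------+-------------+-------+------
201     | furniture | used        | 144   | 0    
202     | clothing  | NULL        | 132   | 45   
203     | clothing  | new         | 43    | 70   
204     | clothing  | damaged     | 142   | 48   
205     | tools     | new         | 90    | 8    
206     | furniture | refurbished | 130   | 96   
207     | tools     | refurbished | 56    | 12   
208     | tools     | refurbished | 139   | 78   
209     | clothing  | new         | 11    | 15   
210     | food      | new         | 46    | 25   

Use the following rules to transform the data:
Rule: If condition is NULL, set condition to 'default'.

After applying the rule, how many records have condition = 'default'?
1

Step 1: Count records where condition IS NULL
Step 2: Found 1 records with NULL condition
Step 3: These records will have condition set to 'default'
Step 4: Records already having condition = 'default': 0
Step 5: Answer: 1 + 0 = 1 records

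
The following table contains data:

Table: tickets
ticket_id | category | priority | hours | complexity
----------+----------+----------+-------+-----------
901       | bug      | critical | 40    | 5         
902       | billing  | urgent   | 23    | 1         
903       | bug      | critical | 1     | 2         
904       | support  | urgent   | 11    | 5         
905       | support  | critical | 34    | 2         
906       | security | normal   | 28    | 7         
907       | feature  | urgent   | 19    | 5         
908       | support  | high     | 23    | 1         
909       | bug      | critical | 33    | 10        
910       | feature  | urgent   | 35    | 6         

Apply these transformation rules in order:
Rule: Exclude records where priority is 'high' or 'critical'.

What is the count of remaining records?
5

Step 1: Count records to exclude
  - 1 (high) + 4 (critical) = 5 records
Step 2: Total records: 10
Step 3: Remaining = 10 - 5 = 5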